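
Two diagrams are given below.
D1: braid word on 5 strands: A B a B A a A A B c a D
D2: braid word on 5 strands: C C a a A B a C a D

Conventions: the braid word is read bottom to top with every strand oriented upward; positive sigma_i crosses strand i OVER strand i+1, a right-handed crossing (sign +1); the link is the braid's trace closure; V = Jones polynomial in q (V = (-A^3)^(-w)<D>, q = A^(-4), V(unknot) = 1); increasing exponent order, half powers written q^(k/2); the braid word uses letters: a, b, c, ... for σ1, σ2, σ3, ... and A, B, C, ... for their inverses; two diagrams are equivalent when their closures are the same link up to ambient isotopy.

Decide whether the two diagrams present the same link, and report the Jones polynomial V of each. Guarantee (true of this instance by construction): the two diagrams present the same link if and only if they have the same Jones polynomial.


equivalent: no
D1 (bracket A^-8 - A^-4 + 2 - A^4 + A^8 - A^12; 12 crossings at w = -4): V = -q^-6 + q^-5 - q^-4 + 2q^-3 - q^-2 + q^-1
V(D2) = -q^-3 + q^-2 - q^-1 + 3 - q + q^2 - q^3  (w -2, c 10, <D> = -A^-18 + A^-14 - A^-10 + 3A^-6 - A^-2 + A^2 - A^6)
key observation: comparing 2 Jones polynomials yields 2 groups


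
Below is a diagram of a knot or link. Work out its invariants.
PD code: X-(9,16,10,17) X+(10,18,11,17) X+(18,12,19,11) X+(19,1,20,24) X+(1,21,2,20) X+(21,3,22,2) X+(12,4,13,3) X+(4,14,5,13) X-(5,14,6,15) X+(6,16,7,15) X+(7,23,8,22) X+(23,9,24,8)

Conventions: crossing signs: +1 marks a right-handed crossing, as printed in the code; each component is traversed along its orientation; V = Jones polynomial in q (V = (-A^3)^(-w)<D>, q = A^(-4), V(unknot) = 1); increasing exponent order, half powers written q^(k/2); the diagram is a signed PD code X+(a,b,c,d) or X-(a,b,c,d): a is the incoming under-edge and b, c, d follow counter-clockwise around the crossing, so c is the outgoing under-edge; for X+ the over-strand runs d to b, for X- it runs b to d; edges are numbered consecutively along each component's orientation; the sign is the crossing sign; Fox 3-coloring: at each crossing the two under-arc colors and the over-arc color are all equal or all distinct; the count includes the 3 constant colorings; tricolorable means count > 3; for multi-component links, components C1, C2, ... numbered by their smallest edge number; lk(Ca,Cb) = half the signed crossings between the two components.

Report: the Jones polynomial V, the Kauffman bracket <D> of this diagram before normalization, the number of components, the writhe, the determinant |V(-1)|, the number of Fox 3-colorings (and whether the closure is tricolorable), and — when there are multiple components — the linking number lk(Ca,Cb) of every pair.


Jones polynomial: V(q) = q^3 + q^5 - q^8
<D> = -A^-8 + A^4 + A^12; writhe +8
components 1, writhe +8 (12 crossings)
3-colorings: 9 of 3^12, det 3 — tricolorable
note: det 3 = |V(-1)|; divisible by 3, so tricolorable


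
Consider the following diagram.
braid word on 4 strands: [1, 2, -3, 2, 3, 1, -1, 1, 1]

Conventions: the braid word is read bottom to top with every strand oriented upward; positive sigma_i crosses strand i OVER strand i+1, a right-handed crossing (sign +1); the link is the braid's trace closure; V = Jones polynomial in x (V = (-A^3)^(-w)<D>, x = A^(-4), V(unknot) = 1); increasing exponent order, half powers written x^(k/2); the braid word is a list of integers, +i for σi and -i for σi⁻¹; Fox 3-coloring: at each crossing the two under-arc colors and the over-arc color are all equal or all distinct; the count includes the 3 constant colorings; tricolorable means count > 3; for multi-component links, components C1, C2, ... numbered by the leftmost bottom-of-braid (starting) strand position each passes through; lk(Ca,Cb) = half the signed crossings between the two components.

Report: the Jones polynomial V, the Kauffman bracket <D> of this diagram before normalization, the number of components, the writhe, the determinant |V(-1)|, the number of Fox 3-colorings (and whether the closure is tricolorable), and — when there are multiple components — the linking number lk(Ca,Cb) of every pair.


V(x) = x + x^3 - x^4
bracket: A^-1 - A^3 - A^11, w = +5
1 component, writhe +5, over 9 crossings
det 3, colorings 9 of 3^9 — tricolorable
observation: the span of V is 3, forcing >= 3 crossings in any diagram


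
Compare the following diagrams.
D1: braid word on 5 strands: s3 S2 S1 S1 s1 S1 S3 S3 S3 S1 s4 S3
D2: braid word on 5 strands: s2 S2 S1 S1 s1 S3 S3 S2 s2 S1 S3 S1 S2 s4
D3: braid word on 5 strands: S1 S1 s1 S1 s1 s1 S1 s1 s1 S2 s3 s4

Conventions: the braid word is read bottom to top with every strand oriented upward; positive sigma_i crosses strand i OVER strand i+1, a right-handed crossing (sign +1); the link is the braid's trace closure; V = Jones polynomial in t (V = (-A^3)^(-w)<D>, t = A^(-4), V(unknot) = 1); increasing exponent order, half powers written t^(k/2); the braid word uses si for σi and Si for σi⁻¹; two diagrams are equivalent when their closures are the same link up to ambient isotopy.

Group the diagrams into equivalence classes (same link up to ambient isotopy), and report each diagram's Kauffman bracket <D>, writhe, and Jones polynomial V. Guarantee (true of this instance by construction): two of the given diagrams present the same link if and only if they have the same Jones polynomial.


grouping into links: {D1, D2} | {D3}
V(D1) = t^-8 - 2t^-7 + t^-6 - 2t^-5 + 2t^-4 + t^-2  (w -6, c 12, <D> = A^-10 + 2A^-2 - 2A^2 + A^6 - 2A^10 + A^14)
D2 (bracket A^-10 + 2A^-2 - 2A^2 + A^6 - 2A^10 + A^14; 14 crossings at w = -6): V = t^-8 - 2t^-7 + t^-6 - 2t^-5 + 2t^-4 + t^-2
V(D3) = 1  (w +2, c 12, <D> = A^6)
key observation: 2 values of V(t) split the 3 diagrams


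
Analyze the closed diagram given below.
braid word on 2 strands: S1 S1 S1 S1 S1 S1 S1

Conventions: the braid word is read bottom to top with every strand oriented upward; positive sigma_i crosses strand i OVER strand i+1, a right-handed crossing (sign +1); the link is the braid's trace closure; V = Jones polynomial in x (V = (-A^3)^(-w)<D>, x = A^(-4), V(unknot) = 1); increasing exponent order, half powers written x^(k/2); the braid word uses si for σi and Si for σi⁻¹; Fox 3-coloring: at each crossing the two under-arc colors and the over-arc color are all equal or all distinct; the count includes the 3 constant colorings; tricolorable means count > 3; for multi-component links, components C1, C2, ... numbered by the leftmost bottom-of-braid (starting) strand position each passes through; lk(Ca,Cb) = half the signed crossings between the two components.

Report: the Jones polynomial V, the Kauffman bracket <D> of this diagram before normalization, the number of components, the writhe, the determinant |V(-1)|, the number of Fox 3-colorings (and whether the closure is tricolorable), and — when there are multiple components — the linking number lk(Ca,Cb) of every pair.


V = -x^-10 + x^-9 - x^-8 + x^-7 - x^-6 + x^-5 + x^-3
<D> = -A^-9 - A^-1 + A^3 - A^7 + A^11 - A^15 + A^19 (w = -7)
1 component over 7 crossings, w = -7
3 Fox colorings among 3^7, |V(-1)| = 7: not tricolorable
why: |V(-1)| = 7: so not tricolorable, since 3 does not divide 7


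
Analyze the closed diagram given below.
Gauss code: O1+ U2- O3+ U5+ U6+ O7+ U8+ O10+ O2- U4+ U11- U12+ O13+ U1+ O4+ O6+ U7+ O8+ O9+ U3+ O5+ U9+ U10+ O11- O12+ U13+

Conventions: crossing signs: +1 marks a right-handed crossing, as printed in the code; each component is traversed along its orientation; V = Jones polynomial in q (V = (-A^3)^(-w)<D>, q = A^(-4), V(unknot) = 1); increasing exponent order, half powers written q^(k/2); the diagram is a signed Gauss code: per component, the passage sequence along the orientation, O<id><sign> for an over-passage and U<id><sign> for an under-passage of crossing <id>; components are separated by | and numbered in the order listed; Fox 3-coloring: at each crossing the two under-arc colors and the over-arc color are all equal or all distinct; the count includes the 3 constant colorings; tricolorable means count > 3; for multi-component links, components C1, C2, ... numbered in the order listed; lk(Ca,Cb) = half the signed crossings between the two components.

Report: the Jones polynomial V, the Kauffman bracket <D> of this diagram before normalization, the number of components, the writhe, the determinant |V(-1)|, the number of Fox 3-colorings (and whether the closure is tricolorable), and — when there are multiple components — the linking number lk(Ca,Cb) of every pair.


Jones polynomial: V(q) = q^3 - q^4 + 4q^5 - 5q^6 + 6q^7 - 7q^8 + 6q^9 - 5q^10 + 3q^11 - q^12
<D> = A^-21 - 3A^-17 + 5A^-13 - 6A^-9 + 7A^-5 - 6A^-1 + 5A^3 - 4A^7 + A^11 - A^15; writhe +9
components 1, writhe +9 (13 crossings)
3-colorings: 9 of 3^13, det 39 — tricolorable
note: w = +9 shifts under R1 moves; the (-A^3)^(-9) factor cancels that in V


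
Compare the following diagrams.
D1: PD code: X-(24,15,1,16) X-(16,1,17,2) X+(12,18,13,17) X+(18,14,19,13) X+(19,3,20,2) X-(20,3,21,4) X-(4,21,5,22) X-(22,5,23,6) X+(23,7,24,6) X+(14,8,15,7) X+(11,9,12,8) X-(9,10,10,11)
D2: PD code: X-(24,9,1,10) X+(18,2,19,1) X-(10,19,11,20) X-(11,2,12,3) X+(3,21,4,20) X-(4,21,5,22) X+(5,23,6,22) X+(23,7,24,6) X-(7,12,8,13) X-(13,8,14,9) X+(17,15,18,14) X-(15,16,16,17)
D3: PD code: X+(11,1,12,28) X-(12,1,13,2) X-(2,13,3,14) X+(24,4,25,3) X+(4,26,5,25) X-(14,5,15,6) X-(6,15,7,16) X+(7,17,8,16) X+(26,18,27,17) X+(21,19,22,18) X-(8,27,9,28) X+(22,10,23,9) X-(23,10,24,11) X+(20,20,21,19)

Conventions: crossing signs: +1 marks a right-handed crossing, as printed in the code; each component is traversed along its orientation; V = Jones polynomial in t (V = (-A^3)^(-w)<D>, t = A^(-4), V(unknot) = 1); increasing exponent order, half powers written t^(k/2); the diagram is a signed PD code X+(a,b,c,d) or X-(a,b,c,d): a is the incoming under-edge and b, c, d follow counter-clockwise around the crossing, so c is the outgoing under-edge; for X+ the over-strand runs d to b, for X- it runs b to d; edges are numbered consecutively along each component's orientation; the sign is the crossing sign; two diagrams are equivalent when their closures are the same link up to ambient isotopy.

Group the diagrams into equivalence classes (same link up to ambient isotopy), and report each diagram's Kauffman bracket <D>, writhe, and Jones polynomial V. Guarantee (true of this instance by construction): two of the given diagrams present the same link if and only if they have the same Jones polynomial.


classes: {D1, D3} | {D2}
V(D1) = -t^-3 + 2t^-2 - 2t^-1 + 3 - 2t + 2t^2 - t^3  [12 crossings, <D> = -A^-12 + 2A^-8 - 2A^-4 + 3 - 2A^4 + 2A^8 - A^12, w = 0]
V(D2) = -t^-5 + t^-4 - t^-3 + 2t^-2 - t^-1 + 2 - t  [12 crossings, <D> = -A^-10 + 2A^-6 - A^-2 + 2A^2 - A^6 + A^10 - A^14, w = -2]
V(D3) = -t^-3 + 2t^-2 - 2t^-1 + 3 - 2t + 2t^2 - t^3  [14 crossings, <D> = -A^-6 + 2A^-2 - 2A^2 + 3A^6 - 2A^10 + 2A^14 - A^18, w = +2]
note: comparing 3 Jones polynomials yields 2 groups


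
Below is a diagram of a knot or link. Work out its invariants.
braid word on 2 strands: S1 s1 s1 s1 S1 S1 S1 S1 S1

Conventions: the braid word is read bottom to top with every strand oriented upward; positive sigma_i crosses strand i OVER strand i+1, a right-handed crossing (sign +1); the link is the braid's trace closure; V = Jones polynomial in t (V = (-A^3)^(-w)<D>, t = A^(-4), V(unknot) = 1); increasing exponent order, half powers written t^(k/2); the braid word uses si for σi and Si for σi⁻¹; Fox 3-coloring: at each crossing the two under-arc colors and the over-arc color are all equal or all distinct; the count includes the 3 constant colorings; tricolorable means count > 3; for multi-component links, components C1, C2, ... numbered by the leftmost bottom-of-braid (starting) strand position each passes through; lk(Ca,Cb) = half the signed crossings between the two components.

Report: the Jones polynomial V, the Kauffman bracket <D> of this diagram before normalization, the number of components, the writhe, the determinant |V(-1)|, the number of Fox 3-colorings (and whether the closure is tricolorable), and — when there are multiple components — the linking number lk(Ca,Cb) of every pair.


Jones polynomial: V(t) = -t^-4 + t^-3 + t^-1
<D> = -A^-5 - A^3 + A^7; writhe -3
components 1, writhe -3 (9 crossings)
3-colorings: 9 of 3^9, det 3 — tricolorable
note: det 3 = |V(-1)|; divisible by 3, so tricolorable


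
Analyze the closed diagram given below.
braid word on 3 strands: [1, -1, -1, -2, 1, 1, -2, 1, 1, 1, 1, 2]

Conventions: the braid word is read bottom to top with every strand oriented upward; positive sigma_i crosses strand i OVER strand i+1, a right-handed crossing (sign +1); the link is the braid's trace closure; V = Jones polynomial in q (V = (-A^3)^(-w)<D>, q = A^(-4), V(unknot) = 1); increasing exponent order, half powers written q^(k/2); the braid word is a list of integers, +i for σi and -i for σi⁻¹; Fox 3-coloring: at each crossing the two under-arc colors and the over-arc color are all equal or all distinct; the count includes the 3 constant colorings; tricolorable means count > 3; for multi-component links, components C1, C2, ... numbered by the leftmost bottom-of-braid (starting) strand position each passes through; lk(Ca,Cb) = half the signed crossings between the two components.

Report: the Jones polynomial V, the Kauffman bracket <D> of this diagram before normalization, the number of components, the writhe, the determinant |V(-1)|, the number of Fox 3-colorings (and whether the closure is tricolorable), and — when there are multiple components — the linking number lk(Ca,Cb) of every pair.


V(q) = 1 - q + 3q^2 - 3q^3 + 3q^4 - 4q^5 + 3q^6 - 2q^7 + q^8
bracket: A^-20 - 2A^-16 + 3A^-12 - 4A^-8 + 3A^-4 - 3 + 3A^4 - A^8 + A^12, w = +4
1 component, writhe +4, over 12 crossings
det 21, colorings 9 of 3^12 — tricolorable
observation: |V(-1)| = 21: so tricolorable, since 3 divides 21


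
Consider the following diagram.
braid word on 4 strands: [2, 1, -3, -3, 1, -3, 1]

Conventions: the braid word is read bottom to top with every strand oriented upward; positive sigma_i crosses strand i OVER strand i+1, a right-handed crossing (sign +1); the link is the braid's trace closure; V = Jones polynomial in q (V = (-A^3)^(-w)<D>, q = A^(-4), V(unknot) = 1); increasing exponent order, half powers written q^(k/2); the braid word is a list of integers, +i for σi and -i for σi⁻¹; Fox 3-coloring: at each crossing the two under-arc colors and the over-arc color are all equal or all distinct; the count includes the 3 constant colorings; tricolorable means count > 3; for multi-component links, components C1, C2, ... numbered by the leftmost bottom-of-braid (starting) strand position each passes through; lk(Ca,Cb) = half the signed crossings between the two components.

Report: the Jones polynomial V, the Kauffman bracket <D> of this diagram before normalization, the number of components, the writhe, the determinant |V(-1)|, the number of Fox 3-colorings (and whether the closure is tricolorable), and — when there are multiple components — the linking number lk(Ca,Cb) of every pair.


Jones polynomial: V(q) = -q^-3 + q^-2 - q^-1 + 3 - q + q^2 - q^3
<D> = A^-9 - A^-5 + A^-1 - 3A^3 + A^7 - A^11 + A^15; writhe +1
components 1, writhe +1 (7 crossings)
3-colorings: 27 of 3^7, det 9 — tricolorable
note: V is palindromic (span 6, det 9): q -> 1/q fixes it; necessary, not sufficient, for amphichirality


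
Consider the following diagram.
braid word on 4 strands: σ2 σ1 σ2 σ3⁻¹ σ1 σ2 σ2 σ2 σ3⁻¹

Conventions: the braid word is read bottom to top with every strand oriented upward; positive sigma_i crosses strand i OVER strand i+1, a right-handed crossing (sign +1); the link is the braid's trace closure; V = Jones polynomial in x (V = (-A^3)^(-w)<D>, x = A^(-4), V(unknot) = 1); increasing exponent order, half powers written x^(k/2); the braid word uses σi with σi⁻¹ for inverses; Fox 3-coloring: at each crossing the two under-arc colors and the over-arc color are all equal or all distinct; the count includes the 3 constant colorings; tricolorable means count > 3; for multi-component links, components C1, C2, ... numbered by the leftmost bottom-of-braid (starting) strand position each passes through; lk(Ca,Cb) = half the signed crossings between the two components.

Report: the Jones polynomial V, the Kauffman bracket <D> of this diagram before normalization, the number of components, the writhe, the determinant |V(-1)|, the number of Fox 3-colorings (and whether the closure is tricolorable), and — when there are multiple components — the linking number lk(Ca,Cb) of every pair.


Jones polynomial: V(x) = 1 - x + 3x^2 - 3x^3 + 3x^4 - 4x^5 + 3x^6 - 2x^7 + x^8
<D> = -A^-17 + 2A^-13 - 3A^-9 + 4A^-5 - 3A^-1 + 3A^3 - 3A^7 + A^11 - A^15; writhe +5
components 1, writhe +5 (9 crossings)
3-colorings: 9 of 3^9, det 21 — tricolorable
note: |V(-1)| = 21: so tricolorable, since 3 divides 21


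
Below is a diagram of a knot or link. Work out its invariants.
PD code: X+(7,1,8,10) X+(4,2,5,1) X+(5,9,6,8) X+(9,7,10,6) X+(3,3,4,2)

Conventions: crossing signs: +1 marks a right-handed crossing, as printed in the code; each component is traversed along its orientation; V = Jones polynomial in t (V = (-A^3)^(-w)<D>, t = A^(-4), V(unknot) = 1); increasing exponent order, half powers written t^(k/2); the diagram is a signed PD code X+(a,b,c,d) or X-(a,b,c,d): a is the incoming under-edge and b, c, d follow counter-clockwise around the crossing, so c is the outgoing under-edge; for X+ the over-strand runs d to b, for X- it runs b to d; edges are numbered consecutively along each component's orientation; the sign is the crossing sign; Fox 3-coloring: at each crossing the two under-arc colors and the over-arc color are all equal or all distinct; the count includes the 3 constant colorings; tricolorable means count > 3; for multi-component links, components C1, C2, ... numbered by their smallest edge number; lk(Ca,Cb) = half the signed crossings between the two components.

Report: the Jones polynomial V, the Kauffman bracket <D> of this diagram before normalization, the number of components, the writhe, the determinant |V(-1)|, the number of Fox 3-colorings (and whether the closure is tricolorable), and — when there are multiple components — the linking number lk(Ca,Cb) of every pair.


Jones polynomial: V(t) = t + t^3 - t^4
<D> = A^-1 - A^3 - A^11; writhe +5
components 1, writhe +5 (5 crossings)
3-colorings: 9 of 3^5, det 3 — tricolorable
note: V spans 3 powers of t: at least 3 crossings in any diagram


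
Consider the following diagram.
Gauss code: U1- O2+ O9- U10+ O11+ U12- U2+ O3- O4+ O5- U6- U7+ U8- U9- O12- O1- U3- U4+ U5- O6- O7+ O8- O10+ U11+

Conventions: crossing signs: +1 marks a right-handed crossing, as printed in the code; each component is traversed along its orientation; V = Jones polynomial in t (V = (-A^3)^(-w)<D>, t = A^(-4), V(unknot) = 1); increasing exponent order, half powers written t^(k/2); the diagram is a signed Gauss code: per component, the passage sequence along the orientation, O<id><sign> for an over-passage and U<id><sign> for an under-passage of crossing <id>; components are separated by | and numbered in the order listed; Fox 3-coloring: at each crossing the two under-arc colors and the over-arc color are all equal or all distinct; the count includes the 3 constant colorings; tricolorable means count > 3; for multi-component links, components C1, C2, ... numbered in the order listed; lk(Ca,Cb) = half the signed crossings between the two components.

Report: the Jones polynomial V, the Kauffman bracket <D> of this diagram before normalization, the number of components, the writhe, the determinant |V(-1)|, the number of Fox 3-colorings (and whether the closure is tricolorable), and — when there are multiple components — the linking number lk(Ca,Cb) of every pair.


V = -t^-5 + t^-4 - t^-3 + 2t^-2 - t^-1 + 2 - t
<D> = -A^-10 + 2A^-6 - A^-2 + 2A^2 - A^6 + A^10 - A^14 (w = -2)
1 component over 12 crossings, w = -2
9 Fox colorings among 3^12, |V(-1)| = 9: tricolorable
why: the span of V is 6, forcing >= 6 crossings in any diagram


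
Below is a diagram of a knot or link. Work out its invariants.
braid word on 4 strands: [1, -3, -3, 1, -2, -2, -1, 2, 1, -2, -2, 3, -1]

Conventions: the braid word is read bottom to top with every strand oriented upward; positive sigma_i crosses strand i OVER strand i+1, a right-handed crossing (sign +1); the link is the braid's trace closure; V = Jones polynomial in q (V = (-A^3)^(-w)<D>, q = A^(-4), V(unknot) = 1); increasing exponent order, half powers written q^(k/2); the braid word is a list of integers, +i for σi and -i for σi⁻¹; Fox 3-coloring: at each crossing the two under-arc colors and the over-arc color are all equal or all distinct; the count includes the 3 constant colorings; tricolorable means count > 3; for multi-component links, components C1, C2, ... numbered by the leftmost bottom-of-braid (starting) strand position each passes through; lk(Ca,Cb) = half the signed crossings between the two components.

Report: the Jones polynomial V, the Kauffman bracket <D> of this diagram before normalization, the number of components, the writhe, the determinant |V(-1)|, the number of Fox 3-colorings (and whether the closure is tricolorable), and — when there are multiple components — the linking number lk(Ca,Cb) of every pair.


V(q) = q^-5 - 2q^-4 + 2q^-3 - 2q^-2 + 2q^-1 - 1 + q
bracket: -A^-13 + A^-9 - 2A^-5 + 2A^-1 - 2A^3 + 2A^7 - A^11, w = -3
1 component, writhe -3, over 13 crossings
det 11, colorings 3 of 3^13 — not tricolorable
observation: the span of V is 6, forcing >= 6 crossings in any diagram


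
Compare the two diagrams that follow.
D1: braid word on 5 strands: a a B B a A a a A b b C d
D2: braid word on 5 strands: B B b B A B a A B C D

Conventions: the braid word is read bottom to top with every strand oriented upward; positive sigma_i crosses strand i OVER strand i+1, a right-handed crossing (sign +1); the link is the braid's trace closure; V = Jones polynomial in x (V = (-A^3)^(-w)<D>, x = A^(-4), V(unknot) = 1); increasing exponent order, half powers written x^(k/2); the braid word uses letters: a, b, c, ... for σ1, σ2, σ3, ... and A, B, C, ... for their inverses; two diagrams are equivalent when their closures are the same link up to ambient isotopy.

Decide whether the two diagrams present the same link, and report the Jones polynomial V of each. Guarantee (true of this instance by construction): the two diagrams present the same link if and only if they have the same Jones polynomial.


equivalent: no
D1 (bracket -A^-13 + A^-9 - A^-5 + 2A^-1 - A^3 + 2A^7; 13 crossings at w = +3): V = -2x^(1/2) + x^(3/2) - 2x^(5/2) + x^(7/2) - x^(9/2) + x^(11/2)
D2 (bracket A^-15 + A^-7 - A^-3 + A; 11 crossings at w = -7): V = -x^(-11/2) + x^(-9/2) - x^(-7/2) - x^(-3/2)
key observation: comparing 2 Jones polynomials yields 2 groups


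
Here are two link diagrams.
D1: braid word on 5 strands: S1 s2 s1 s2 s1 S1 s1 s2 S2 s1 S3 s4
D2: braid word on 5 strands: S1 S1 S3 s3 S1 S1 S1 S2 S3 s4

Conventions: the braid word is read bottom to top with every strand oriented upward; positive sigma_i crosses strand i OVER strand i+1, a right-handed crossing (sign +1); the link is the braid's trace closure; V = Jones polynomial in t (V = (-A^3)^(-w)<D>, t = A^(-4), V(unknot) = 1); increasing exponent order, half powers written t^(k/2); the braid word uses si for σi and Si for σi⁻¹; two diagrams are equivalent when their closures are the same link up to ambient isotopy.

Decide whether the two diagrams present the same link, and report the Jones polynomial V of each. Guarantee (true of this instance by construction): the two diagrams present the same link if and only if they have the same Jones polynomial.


same link: no
V(D1) = t + t^3 - t^4  [12 crossings, <D> = -A^-4 + 1 + A^8, w = +4]
V(D2) = -t^-7 + t^-6 - t^-5 + t^-4 + t^-2  (w -6, c 10, <D> = A^-10 + A^-2 - A^2 + A^6 - A^10)
note: V(t) takes 2 values over 2 diagrams, fixing the grouping


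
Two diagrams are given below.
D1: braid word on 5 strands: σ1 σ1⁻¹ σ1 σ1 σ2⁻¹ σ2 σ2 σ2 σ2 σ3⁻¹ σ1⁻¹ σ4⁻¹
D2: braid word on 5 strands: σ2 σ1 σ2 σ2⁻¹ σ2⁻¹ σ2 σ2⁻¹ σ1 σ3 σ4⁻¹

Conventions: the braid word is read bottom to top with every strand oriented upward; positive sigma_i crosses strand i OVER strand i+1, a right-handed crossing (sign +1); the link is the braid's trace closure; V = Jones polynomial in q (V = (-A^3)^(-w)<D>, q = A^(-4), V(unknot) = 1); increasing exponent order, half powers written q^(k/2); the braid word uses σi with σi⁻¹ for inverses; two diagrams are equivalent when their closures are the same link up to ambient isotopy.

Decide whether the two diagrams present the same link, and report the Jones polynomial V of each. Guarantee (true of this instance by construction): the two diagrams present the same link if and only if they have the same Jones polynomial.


equivalent: no
D1 (bracket -A^-10 + A^-6 + A^2; 12 crossings at w = +2): V = q + q^3 - q^4
V(D2) = 1  [10 crossings, <D> = A^6, w = +2]
observation: 2 values of V(q) split the 2 diagrams


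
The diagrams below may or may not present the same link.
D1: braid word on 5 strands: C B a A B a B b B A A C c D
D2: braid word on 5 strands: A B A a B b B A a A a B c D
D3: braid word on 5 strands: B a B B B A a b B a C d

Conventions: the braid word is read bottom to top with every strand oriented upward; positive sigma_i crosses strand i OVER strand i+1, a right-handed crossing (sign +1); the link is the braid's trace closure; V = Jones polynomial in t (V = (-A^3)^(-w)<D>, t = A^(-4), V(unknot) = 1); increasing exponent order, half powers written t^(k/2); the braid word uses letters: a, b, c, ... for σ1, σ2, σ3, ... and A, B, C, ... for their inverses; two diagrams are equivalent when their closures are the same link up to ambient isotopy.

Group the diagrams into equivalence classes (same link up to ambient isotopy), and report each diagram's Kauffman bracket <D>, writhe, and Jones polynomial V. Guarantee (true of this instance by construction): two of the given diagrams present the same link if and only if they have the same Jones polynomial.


classes: {D1} | {D2} | {D3}
V(D1) = -t^-6 + t^-5 - t^-4 + 2t^-3 - t^-2 + t^-1  [14 crossings, <D> = A^-14 - A^-10 + 2A^-6 - A^-2 + A^2 - A^6, w = -6]
V(D2) = -t^-4 + t^-3 + t^-1  [14 crossings, <D> = A^-8 + 1 - A^4, w = -4]
V(D3) = t^-5 - 2t^-4 + 2t^-3 - 2t^-2 + 2t^-1 - 1 + t  (w -2, c 12, <D> = A^-10 - A^-6 + 2A^-2 - 2A^2 + 2A^6 - 2A^10 + A^14)
insight: comparing 3 Jones polynomials yields 3 groups


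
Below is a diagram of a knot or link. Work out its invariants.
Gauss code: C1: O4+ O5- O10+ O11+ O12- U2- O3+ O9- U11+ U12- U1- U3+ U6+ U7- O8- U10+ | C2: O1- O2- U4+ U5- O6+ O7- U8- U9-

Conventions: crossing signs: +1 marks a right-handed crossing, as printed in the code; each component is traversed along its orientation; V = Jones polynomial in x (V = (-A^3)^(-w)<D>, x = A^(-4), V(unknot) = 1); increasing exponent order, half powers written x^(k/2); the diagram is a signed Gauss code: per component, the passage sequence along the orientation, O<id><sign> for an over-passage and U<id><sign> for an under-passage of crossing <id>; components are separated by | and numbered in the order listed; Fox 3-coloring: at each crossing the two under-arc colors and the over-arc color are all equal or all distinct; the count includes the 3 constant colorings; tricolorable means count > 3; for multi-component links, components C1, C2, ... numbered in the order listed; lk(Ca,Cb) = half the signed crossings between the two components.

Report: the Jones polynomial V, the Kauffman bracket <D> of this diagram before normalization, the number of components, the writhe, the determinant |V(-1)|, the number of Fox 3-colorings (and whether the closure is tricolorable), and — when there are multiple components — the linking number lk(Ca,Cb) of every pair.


V = -x^(-9/2) - x^(-5/2) + x^(-3/2) - x^(-1/2)
<D> = -A^-4 + 1 - A^4 - A^12 (w = -2)
2 components over 12 crossings, w = -2
lk(C1,C2): -2
3 Fox colorings among 3^12, |V(-1)| = 4: not tricolorable
why: w = -2 (over 12 crossings) is diagram-only; (-A^3)^(2) removes it from V


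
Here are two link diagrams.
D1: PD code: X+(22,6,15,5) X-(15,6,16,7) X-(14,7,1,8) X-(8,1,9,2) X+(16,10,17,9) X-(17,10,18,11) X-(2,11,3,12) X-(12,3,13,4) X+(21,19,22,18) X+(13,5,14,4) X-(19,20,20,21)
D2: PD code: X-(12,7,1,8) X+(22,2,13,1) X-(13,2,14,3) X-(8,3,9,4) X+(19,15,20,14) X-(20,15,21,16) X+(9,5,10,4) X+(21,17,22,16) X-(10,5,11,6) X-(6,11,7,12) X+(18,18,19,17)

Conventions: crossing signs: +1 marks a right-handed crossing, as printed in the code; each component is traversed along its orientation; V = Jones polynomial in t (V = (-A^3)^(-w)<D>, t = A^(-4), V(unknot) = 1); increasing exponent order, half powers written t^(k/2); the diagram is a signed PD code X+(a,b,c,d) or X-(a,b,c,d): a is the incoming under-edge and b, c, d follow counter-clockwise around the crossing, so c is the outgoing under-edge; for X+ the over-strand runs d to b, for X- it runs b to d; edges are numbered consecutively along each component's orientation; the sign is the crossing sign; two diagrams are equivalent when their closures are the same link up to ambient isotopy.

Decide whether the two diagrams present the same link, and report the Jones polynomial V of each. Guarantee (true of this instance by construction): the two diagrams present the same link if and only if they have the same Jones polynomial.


equivalent: yes
V(D1) = t^(-9/2) - t^(-5/2) - t^(-3/2) - t^(-1/2)  (w -3, c 11, <D> = A^-7 + A^-3 + A - A^9)
D2 (bracket A^-1 + A^3 + A^7 - A^15; 11 crossings at w = -1): V = t^(-9/2) - t^(-5/2) - t^(-3/2) - t^(-1/2)
why: Reidemeister moves carry D1 (11 crossings) to D2 (11)


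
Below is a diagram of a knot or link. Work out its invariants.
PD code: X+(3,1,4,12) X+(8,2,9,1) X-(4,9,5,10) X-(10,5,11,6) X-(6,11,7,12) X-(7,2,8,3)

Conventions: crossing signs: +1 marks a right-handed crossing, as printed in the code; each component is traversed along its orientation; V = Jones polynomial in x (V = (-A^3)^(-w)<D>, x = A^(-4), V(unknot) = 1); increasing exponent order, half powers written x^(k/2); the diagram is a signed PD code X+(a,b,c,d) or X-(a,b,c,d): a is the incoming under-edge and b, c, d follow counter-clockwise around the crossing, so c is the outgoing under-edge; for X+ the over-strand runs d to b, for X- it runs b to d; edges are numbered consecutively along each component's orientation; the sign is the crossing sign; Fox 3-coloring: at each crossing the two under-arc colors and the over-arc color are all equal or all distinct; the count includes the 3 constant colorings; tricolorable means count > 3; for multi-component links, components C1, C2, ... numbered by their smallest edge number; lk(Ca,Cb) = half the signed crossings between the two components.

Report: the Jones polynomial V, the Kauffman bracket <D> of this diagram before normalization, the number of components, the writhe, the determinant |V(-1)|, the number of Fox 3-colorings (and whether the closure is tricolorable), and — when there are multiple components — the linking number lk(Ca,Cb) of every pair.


V = -x^-4 + x^-3 + x^-1
<D> = A^-2 + A^6 - A^10 (w = -2)
1 component over 6 crossings, w = -2
9 Fox colorings among 3^6, |V(-1)| = 3: tricolorable
why: |V(-1)| = 3: so tricolorable, since 3 divides 3


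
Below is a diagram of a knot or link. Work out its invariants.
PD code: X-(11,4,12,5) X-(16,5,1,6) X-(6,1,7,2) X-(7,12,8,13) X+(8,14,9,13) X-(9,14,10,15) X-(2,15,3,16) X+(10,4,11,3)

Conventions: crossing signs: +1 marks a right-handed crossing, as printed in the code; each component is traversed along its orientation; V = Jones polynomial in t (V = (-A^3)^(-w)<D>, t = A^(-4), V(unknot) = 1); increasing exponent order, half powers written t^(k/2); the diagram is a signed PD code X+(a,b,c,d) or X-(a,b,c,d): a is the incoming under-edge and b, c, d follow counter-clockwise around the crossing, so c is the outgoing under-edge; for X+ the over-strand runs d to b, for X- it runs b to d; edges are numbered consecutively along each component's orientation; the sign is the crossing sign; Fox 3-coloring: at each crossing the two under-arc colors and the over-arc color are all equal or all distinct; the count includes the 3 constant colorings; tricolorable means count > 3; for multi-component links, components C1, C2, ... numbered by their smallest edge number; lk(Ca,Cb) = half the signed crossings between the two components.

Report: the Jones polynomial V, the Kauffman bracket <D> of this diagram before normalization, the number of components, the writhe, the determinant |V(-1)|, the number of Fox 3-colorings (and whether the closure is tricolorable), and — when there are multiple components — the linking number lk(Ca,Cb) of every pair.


Jones polynomial: V(t) = -t^-4 + t^-3 + t^-1
<D> = A^-8 + 1 - A^4; writhe -4
components 1, writhe -4 (8 crossings)
3-colorings: 9 of 3^8, det 3 — tricolorable
note: det 3 = |V(-1)|; divisible by 3, so tricolorable


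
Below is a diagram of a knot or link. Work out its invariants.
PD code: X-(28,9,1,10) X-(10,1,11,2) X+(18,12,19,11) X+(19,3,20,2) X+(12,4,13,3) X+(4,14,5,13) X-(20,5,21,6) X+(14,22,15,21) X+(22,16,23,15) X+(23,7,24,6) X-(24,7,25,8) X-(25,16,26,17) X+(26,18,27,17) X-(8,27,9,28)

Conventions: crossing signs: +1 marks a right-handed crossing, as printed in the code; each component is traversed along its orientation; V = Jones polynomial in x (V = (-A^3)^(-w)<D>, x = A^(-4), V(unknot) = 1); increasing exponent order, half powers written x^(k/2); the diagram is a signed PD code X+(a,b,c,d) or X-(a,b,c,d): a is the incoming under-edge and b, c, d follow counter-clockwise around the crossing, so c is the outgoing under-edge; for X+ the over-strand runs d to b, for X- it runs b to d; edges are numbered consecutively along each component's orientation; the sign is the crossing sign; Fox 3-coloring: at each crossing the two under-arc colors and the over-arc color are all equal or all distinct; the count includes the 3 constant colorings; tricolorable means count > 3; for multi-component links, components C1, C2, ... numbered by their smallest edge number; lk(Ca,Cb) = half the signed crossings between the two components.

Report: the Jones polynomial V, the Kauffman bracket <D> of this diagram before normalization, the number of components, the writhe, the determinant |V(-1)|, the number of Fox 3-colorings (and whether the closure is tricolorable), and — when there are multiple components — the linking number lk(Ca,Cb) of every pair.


V = x + x^3 - x^4
<D> = -A^-10 + A^-6 + A^2 (w = +2)
1 component over 14 crossings, w = +2
9 Fox colorings among 3^14, |V(-1)| = 3: tricolorable
why: w = +2 shifts under R1 moves; the (-A^3)^(-2) factor cancels that in V


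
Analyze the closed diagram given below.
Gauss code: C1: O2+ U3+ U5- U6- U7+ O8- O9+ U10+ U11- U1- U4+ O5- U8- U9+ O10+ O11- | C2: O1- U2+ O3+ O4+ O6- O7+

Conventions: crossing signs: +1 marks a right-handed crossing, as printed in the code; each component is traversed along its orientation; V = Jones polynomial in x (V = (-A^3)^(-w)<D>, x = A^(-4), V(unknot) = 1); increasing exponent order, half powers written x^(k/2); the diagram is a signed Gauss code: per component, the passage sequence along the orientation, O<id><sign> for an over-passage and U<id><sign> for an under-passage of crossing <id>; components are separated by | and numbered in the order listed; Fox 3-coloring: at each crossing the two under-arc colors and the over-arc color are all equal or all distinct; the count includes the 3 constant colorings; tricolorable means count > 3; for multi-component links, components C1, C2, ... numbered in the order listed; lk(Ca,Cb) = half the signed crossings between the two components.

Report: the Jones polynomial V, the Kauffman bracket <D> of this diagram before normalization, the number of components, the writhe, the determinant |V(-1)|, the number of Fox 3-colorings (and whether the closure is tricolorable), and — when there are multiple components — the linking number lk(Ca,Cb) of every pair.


V(x) = -x^(1/2) - x^(5/2)
bracket: A^-7 + A, w = +1
2 components, writhe +1, over 11 crossings
lk(C1,C2) = +1
det 2, colorings 3 of 3^11 — not tricolorable
observation: span 2 respects span(V) <= c + mu - 1 = 12 for this 2-component diagram


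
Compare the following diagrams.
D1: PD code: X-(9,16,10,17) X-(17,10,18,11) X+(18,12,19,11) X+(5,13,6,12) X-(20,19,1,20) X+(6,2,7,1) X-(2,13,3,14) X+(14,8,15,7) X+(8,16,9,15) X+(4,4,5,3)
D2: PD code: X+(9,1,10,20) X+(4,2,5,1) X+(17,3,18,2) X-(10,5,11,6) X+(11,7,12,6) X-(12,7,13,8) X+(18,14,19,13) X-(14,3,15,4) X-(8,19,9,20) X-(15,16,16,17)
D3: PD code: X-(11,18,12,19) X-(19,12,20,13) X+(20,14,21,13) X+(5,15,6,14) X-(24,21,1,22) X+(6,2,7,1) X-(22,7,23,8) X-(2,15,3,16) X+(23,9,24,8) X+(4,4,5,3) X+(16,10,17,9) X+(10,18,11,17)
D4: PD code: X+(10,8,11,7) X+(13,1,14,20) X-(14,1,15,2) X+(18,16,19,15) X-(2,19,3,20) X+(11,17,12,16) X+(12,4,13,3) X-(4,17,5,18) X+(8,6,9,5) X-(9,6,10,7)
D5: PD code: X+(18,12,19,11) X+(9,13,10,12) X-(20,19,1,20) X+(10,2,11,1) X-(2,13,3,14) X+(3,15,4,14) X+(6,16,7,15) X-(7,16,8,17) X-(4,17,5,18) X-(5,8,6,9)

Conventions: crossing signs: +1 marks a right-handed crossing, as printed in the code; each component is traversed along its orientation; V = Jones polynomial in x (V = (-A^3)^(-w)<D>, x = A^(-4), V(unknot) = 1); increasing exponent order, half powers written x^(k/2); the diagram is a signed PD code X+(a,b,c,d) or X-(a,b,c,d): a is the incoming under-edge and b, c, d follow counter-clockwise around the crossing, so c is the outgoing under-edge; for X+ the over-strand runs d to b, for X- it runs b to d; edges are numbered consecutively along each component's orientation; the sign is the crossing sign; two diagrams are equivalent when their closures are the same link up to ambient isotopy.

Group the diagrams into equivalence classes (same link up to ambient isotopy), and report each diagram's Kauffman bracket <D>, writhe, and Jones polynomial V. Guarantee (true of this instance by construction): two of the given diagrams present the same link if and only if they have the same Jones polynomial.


equivalence classes: {D1, D2, D3, D4, D5}
D1 (bracket A^6; 10 crossings at w = +2): V = 1
D2 (bracket 1; 10 crossings at w = 0): V = 1
V(D3) = 1  (w +2, c 12, <D> = A^6)
V(D4) = 1  [10 crossings, <D> = A^6, w = +2]
D5 (bracket 1; 10 crossings at w = 0): V = 1
key observation: one V(x) for all 5 diagrams — one class (guaranteed)


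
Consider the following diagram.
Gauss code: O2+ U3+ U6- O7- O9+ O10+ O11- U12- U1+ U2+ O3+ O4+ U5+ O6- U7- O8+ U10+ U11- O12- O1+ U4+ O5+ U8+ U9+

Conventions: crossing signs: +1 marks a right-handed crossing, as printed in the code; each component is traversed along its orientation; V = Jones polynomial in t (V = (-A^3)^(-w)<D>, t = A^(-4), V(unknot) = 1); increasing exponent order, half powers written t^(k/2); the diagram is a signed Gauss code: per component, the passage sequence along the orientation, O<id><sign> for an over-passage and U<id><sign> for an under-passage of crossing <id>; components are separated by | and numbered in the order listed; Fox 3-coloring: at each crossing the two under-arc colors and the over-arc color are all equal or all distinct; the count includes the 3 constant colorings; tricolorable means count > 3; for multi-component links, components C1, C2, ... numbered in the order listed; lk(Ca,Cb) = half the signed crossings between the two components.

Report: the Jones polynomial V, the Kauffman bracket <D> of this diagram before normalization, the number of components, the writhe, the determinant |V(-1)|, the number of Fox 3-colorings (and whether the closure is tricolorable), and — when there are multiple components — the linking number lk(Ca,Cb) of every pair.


V(t) = 2t - 2t^2 + 3t^3 - 3t^4 + 2t^5 - 2t^6 + t^7
bracket: A^-16 - 2A^-12 + 2A^-8 - 3A^-4 + 3 - 2A^4 + 2A^8, w = +4
1 component, writhe +4, over 12 crossings
det 15, colorings 9 of 3^12 — tricolorable
observation: the span of V is 6, forcing >= 6 crossings in any diagram


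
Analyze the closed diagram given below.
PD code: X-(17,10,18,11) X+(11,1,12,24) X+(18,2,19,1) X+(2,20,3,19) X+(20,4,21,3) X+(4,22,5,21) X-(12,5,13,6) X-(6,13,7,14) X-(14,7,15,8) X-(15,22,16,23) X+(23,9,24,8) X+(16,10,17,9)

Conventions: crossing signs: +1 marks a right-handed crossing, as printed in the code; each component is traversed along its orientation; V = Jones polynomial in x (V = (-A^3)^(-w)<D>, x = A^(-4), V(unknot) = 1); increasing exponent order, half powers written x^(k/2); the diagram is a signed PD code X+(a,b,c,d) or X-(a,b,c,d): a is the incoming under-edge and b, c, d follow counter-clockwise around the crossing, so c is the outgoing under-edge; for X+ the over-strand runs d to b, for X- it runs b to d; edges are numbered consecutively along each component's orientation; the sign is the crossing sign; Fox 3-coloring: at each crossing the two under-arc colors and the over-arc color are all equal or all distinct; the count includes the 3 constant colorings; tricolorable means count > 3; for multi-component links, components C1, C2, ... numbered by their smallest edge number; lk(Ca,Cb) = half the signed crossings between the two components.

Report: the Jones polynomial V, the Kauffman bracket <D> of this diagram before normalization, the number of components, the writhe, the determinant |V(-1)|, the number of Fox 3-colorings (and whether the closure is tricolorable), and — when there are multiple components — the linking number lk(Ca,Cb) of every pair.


Jones polynomial: V(x) = -x^-2 + 2x^-1 - 3 + 5x - 4x^2 + 5x^3 - 4x^4 + 2x^5 - x^6
<D> = -A^-18 + 2A^-14 - 4A^-10 + 5A^-6 - 4A^-2 + 5A^2 - 3A^6 + 2A^10 - A^14; writhe +2
components 1, writhe +2 (12 crossings)
3-colorings: 9 of 3^12, det 27 — tricolorable
note: w = +2 (over 12 crossings) is diagram-only; (-A^3)^(-2) removes it from V
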